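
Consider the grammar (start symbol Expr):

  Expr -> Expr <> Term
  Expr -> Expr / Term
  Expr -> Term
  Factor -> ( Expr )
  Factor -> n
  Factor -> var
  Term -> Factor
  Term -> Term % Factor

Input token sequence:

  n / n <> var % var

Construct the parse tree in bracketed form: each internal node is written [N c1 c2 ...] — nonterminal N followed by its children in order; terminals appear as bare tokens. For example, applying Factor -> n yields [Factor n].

[Expr [Expr [Expr [Term [Factor n]]] / [Term [Factor n]]] <> [Term [Term [Factor var]] % [Factor var]]]

Expr
Expr <> Term
Expr / Term <> Term
Term / Term <> Term
Factor / Term <> Term
n / Term <> Term
n / Factor <> Term
n / n <> Term
n / n <> Term % Factor
n / n <> Factor % Factor
n / n <> var % Factor
n / n <> var % var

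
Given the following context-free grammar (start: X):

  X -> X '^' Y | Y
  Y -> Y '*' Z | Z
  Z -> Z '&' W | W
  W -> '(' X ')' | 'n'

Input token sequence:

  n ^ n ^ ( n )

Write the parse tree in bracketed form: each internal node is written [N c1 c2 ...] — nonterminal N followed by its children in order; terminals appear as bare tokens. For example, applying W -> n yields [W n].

[X [X [X [Y [Z [W n]]]] ^ [Y [Z [W n]]]] ^ [Y [Z [W ( [X [Y [Z [W n]]]] )]]]]

X
X ^ Y
X ^ Y ^ Y
Y ^ Y ^ Y
Z ^ Y ^ Y
W ^ Y ^ Y
n ^ Y ^ Y
n ^ Z ^ Y
n ^ W ^ Y
n ^ n ^ Y
n ^ n ^ Z
n ^ n ^ W
n ^ n ^ ( X )
n ^ n ^ ( Y )
n ^ n ^ ( Z )
n ^ n ^ ( W )
n ^ n ^ ( n )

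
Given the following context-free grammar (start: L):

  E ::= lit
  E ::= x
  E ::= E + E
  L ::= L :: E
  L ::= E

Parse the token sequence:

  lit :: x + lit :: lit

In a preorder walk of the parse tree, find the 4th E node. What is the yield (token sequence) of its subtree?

[L [L [L [E lit]] :: [E [E x] + [E lit]]] :: [E lit]]

lit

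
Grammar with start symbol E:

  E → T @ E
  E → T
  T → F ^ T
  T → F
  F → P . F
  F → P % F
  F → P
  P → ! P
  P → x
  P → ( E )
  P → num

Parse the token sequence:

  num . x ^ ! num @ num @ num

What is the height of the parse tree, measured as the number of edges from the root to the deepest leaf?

[E [T [F [P num] . [F [P x]]] ^ [T [F [P ! [P num]]]]] @ [E [T [F [P num]]] @ [E [T [F [P num]]]]]]

6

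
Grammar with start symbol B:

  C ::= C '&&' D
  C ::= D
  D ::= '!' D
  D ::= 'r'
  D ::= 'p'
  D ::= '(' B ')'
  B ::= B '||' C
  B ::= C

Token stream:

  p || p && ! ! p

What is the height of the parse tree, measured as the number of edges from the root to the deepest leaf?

5

[B [B [C [D p]]] || [C [C [D p]] && [D ! [D ! [D p]]]]]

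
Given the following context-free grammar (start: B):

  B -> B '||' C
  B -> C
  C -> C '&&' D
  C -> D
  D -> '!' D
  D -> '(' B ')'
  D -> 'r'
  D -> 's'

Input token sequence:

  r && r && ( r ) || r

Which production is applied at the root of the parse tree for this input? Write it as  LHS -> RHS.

B -> B '||' C

[B [B [C [C [C [D r]] && [D r]] && [D ( [B [C [D r]]] )]]] || [C [D r]]]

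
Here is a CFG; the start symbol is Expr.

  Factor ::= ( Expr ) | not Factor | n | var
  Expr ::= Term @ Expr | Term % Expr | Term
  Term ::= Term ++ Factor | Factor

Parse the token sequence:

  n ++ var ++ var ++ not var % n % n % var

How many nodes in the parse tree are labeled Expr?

4

[Expr [Term [Term [Term [Term [Factor n]] ++ [Factor var]] ++ [Factor var]] ++ [Factor not [Factor var]]] % [Expr [Term [Factor n]] % [Expr [Term [Factor n]] % [Expr [Term [Factor var]]]]]]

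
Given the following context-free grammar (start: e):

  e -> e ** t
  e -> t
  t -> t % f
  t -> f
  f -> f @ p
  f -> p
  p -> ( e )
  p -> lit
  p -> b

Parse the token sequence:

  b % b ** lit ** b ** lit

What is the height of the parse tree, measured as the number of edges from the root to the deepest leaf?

[e [e [e [e [t [t [f [p b]]] % [f [p b]]]] ** [t [f [p lit]]]] ** [t [f [p b]]]] ** [t [f [p lit]]]]

8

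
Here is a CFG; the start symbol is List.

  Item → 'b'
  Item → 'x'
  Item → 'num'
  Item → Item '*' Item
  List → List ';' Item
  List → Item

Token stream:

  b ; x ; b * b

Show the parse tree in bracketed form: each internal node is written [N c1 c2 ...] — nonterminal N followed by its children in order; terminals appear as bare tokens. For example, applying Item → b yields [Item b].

[List [List [List [Item b]] ; [Item x]] ; [Item [Item b] * [Item b]]]

List
List ; Item
List ; Item ; Item
Item ; Item ; Item
b ; Item ; Item
b ; x ; Item
b ; x ; Item * Item
b ; x ; b * Item
b ; x ; b * b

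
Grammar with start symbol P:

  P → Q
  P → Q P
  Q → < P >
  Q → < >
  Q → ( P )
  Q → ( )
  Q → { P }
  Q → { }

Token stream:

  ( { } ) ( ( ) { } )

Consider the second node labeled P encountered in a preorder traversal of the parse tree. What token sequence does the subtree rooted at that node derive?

[P [Q ( [P [Q { }]] )] [P [Q ( [P [Q ( )] [P [Q { }]]] )]]]

{ }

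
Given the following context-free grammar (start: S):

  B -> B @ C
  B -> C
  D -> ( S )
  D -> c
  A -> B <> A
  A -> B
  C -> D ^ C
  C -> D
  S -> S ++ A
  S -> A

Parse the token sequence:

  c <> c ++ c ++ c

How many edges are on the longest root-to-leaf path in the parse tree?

8

[S [S [S [A [B [C [D c]]] <> [A [B [C [D c]]]]]] ++ [A [B [C [D c]]]]] ++ [A [B [C [D c]]]]]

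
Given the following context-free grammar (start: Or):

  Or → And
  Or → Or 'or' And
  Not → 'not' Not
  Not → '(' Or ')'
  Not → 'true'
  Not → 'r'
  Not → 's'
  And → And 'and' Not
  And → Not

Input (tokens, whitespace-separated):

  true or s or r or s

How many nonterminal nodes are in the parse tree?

12

[Or [Or [Or [Or [And [Not true]]] or [And [Not s]]] or [And [Not r]]] or [And [Not s]]]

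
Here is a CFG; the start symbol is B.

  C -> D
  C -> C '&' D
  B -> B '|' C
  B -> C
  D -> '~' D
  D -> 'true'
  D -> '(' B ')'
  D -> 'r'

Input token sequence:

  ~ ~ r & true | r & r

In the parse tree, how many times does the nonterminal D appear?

6

[B [B [C [C [D ~ [D ~ [D r]]]] & [D true]]] | [C [C [D r]] & [D r]]]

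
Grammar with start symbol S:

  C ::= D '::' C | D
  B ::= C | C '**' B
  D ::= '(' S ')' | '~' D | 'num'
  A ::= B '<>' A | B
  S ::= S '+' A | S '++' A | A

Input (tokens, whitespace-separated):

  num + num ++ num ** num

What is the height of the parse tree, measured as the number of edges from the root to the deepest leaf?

7

[S [S [S [A [B [C [D num]]]]] + [A [B [C [D num]]]]] ++ [A [B [C [D num]] ** [B [C [D num]]]]]]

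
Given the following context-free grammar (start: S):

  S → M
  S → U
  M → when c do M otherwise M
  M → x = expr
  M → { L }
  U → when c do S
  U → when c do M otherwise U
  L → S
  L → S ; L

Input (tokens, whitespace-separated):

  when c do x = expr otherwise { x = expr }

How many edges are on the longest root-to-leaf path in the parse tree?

[S [M when c do [M x = expr] otherwise [M { [L [S [M x = expr]]] }]]]

6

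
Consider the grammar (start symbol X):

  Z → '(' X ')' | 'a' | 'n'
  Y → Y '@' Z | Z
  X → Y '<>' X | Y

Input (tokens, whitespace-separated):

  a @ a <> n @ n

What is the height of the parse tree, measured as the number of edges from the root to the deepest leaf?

5

[X [Y [Y [Z a]] @ [Z a]] <> [X [Y [Y [Z n]] @ [Z n]]]]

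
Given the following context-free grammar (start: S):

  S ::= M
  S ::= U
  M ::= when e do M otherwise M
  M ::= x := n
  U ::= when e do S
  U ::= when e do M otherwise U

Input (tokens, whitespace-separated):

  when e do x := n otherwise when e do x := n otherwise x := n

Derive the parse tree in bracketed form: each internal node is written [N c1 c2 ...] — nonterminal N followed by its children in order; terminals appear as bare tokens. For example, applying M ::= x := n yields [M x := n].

S
M
when e do M otherwise M
when e do x := n otherwise M
when e do x := n otherwise when e do M otherwise M
when e do x := n otherwise when e do x := n otherwise M
when e do x := n otherwise when e do x := n otherwise x := n

[S [M when e do [M x := n] otherwise [M when e do [M x := n] otherwise [M x := n]]]]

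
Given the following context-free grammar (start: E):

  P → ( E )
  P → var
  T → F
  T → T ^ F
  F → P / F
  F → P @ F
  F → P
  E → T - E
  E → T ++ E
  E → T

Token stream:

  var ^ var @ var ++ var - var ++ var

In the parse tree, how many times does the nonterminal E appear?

[E [T [T [F [P var]]] ^ [F [P var] @ [F [P var]]]] ++ [E [T [F [P var]]] - [E [T [F [P var]]] ++ [E [T [F [P var]]]]]]]

4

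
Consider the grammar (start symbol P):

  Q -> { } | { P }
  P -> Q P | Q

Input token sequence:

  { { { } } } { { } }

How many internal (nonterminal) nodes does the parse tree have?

10

[P [Q { [P [Q { [P [Q { }]] }]] }] [P [Q { [P [Q { }]] }]]]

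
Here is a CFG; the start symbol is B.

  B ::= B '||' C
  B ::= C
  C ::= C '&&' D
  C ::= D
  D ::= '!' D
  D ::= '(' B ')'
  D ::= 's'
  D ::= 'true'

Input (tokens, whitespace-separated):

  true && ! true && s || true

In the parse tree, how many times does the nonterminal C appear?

4

[B [B [C [C [C [D true]] && [D ! [D true]]] && [D s]]] || [C [D true]]]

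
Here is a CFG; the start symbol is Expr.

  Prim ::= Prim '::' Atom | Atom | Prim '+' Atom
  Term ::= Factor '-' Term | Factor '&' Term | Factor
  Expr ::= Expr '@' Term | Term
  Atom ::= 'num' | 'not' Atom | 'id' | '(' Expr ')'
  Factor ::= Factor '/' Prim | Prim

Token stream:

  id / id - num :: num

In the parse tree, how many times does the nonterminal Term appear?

2

[Expr [Term [Factor [Factor [Prim [Atom id]]] / [Prim [Atom id]]] - [Term [Factor [Prim [Prim [Atom num]] :: [Atom num]]]]]]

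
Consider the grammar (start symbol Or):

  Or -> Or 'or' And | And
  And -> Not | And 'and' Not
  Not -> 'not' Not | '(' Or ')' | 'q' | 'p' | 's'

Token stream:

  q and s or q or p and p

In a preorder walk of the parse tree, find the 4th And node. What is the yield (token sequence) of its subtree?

p and p

[Or [Or [Or [And [And [Not q]] and [Not s]]] or [And [Not q]]] or [And [And [Not p]] and [Not p]]]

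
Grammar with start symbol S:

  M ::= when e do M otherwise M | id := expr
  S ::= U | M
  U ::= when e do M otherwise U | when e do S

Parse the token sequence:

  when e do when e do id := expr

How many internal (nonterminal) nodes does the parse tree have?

[S [U when e do [S [U when e do [S [M id := expr]]]]]]

6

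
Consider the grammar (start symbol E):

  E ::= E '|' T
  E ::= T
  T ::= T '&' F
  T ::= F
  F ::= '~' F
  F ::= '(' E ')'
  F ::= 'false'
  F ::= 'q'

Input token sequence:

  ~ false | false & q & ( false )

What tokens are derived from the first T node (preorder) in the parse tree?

[E [E [T [F ~ [F false]]]] | [T [T [T [F false]] & [F q]] & [F ( [E [T [F false]]] )]]]

~ false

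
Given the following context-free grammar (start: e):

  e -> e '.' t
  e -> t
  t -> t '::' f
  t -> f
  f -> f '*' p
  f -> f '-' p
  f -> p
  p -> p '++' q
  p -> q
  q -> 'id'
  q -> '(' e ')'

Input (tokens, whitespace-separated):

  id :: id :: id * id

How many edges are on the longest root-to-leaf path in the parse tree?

7

[e [t [t [t [f [p [q id]]]] :: [f [p [q id]]]] :: [f [f [p [q id]]] * [p [q id]]]]]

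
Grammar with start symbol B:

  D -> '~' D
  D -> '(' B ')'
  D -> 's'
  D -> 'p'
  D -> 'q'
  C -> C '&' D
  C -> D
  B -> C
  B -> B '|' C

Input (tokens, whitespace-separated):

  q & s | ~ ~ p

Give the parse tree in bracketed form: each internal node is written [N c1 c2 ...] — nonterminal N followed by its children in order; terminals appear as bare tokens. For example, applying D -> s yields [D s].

B
B | C
C | C
C & D | C
D & D | C
q & D | C
q & s | C
q & s | D
q & s | ~ D
q & s | ~ ~ D
q & s | ~ ~ p

[B [B [C [C [D q]] & [D s]]] | [C [D ~ [D ~ [D p]]]]]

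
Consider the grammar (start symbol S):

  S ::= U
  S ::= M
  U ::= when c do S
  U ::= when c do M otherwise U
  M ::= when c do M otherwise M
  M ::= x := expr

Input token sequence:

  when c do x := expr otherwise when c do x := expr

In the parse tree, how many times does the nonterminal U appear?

[S [U when c do [M x := expr] otherwise [U when c do [S [M x := expr]]]]]

2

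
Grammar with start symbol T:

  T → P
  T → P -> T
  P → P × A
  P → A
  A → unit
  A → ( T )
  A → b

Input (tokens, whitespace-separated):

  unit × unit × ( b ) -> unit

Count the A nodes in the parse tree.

5

[T [P [P [P [A unit]] × [A unit]] × [A ( [T [P [A b]]] )]] -> [T [P [A unit]]]]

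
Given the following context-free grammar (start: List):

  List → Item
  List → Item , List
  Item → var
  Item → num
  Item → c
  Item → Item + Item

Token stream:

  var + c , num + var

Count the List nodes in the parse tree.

2

[List [Item [Item var] + [Item c]] , [List [Item [Item num] + [Item var]]]]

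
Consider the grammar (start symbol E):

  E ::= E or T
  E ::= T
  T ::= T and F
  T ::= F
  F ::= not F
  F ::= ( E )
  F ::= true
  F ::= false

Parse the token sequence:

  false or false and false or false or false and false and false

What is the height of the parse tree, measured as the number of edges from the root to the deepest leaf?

6

[E [E [E [E [T [F false]]] or [T [T [F false]] and [F false]]] or [T [F false]]] or [T [T [T [F false]] and [F false]] and [F false]]]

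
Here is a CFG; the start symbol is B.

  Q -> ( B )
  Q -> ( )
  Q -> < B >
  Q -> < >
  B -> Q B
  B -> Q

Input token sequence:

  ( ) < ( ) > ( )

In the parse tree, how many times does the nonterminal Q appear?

4

[B [Q ( )] [B [Q < [B [Q ( )]] >] [B [Q ( )]]]]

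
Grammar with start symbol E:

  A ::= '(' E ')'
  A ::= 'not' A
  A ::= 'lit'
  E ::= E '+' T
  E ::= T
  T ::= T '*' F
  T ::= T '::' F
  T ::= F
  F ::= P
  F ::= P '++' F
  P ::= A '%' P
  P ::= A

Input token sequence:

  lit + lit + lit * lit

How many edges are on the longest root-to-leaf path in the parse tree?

[E [E [E [T [F [P [A lit]]]]] + [T [F [P [A lit]]]]] + [T [T [F [P [A lit]]]] * [F [P [A lit]]]]]

7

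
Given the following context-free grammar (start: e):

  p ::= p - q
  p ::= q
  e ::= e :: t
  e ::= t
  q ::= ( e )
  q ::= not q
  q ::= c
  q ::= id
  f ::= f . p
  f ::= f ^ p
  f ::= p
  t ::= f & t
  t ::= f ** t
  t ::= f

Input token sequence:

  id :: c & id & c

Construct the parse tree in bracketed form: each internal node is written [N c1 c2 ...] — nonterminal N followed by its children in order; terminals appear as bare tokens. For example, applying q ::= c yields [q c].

[e [e [t [f [p [q id]]]]] :: [t [f [p [q c]]] & [t [f [p [q id]]] & [t [f [p [q c]]]]]]]

e
e :: t
t :: t
f :: t
p :: t
q :: t
id :: t
id :: f & t
id :: p & t
id :: q & t
id :: c & t
id :: c & f & t
id :: c & p & t
id :: c & q & t
id :: c & id & t
id :: c & id & f
id :: c & id & p
id :: c & id & q
id :: c & id & c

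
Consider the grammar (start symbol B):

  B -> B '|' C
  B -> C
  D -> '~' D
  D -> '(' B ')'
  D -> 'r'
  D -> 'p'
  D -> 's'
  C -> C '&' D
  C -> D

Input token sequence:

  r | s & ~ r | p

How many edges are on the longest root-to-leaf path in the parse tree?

[B [B [B [C [D r]]] | [C [C [D s]] & [D ~ [D r]]]] | [C [D p]]]

5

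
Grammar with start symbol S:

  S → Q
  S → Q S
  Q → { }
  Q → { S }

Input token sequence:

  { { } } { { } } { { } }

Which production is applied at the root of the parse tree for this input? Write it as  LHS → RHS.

[S [Q { [S [Q { }]] }] [S [Q { [S [Q { }]] }] [S [Q { [S [Q { }]] }]]]]

S → Q S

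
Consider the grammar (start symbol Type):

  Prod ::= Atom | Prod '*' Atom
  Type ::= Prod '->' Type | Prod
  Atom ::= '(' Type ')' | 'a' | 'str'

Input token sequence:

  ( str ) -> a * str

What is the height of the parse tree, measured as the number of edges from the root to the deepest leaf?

[Type [Prod [Atom ( [Type [Prod [Atom str]]] )]] -> [Type [Prod [Prod [Atom a]] * [Atom str]]]]

6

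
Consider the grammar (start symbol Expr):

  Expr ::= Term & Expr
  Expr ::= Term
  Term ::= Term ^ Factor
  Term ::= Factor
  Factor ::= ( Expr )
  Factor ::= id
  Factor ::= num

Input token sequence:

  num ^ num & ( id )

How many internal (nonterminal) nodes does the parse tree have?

[Expr [Term [Term [Factor num]] ^ [Factor num]] & [Expr [Term [Factor ( [Expr [Term [Factor id]]] )]]]]

11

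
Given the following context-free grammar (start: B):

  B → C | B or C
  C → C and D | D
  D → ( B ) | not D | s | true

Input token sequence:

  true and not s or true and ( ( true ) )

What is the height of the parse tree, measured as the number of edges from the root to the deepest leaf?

[B [B [C [C [D true]] and [D not [D s]]]] or [C [C [D true]] and [D ( [B [C [D ( [B [C [D true]]] )]]] )]]]

9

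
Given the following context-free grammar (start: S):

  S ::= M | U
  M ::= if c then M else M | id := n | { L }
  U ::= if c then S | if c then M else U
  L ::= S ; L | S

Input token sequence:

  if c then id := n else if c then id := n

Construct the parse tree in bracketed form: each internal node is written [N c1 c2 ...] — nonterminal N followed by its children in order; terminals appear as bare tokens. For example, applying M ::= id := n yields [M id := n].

S
U
if c then M else U
if c then id := n else U
if c then id := n else if c then S
if c then id := n else if c then M
if c then id := n else if c then id := n

[S [U if c then [M id := n] else [U if c then [S [M id := n]]]]]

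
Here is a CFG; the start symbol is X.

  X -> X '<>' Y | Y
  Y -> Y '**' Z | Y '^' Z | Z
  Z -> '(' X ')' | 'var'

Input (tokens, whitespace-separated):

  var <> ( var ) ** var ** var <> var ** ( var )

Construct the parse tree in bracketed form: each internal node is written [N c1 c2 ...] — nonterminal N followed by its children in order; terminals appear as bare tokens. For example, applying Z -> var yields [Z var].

[X [X [X [Y [Z var]]] <> [Y [Y [Y [Z ( [X [Y [Z var]]] )]] ** [Z var]] ** [Z var]]] <> [Y [Y [Z var]] ** [Z ( [X [Y [Z var]]] )]]]

X
X <> Y
X <> Y <> Y
Y <> Y <> Y
Z <> Y <> Y
var <> Y <> Y
var <> Y ** Z <> Y
var <> Y ** Z ** Z <> Y
var <> Z ** Z ** Z <> Y
var <> ( X ) ** Z ** Z <> Y
var <> ( Y ) ** Z ** Z <> Y
var <> ( Z ) ** Z ** Z <> Y
var <> ( var ) ** Z ** Z <> Y
var <> ( var ) ** var ** Z <> Y
var <> ( var ) ** var ** var <> Y
var <> ( var ) ** var ** var <> Y ** Z
var <> ( var ) ** var ** var <> Z ** Z
var <> ( var ) ** var ** var <> var ** Z
var <> ( var ) ** var ** var <> var ** ( X )
var <> ( var ) ** var ** var <> var ** ( Y )
var <> ( var ) ** var ** var <> var ** ( Z )
var <> ( var ) ** var ** var <> var ** ( var )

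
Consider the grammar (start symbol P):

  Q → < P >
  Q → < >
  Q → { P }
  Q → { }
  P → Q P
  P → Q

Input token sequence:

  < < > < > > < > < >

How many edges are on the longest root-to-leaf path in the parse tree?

5

[P [Q < [P [Q < >] [P [Q < >]]] >] [P [Q < >] [P [Q < >]]]]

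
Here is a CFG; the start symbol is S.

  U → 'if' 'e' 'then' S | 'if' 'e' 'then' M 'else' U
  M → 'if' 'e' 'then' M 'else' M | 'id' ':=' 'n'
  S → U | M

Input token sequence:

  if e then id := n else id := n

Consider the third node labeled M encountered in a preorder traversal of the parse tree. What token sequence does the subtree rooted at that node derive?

id := n

[S [M if e then [M id := n] else [M id := n]]]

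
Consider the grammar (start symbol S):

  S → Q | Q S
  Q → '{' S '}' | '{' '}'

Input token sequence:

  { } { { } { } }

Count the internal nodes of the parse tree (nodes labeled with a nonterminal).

8

[S [Q { }] [S [Q { [S [Q { }] [S [Q { }]]] }]]]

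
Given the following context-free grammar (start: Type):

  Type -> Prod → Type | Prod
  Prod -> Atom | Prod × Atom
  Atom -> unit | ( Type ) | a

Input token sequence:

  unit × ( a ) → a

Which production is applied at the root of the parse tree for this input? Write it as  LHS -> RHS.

Type -> Prod → Type

[Type [Prod [Prod [Atom unit]] × [Atom ( [Type [Prod [Atom a]]] )]] → [Type [Prod [Atom a]]]]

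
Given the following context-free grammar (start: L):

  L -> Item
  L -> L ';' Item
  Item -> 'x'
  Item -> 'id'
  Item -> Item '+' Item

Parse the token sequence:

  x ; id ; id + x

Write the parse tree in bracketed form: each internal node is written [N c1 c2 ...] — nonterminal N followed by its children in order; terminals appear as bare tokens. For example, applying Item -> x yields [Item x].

[L [L [L [Item x]] ; [Item id]] ; [Item [Item id] + [Item x]]]

L
L ; Item
L ; Item ; Item
Item ; Item ; Item
x ; Item ; Item
x ; id ; Item
x ; id ; Item + Item
x ; id ; id + Item
x ; id ; id + x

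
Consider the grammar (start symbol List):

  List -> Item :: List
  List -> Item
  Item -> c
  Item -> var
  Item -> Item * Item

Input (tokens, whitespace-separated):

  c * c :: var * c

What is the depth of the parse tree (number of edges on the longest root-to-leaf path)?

4

[List [Item [Item c] * [Item c]] :: [List [Item [Item var] * [Item c]]]]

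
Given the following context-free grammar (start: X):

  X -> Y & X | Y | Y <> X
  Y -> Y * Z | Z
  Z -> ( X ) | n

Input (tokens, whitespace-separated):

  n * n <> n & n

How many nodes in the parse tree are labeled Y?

4

[X [Y [Y [Z n]] * [Z n]] <> [X [Y [Z n]] & [X [Y [Z n]]]]]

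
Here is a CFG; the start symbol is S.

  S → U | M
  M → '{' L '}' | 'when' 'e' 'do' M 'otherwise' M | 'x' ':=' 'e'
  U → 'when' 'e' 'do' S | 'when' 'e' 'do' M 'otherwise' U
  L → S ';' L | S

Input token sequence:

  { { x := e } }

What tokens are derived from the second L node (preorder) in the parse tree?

x := e

[S [M { [L [S [M { [L [S [M x := e]]] }]]] }]]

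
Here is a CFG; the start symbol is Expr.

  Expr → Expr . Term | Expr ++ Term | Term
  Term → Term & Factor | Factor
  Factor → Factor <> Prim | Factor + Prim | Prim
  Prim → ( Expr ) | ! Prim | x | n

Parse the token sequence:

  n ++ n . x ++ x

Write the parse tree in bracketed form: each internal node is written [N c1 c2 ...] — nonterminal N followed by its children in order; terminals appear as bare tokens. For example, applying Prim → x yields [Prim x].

Expr
Expr ++ Term
Expr . Term ++ Term
Expr ++ Term . Term ++ Term
Term ++ Term . Term ++ Term
Factor ++ Term . Term ++ Term
Prim ++ Term . Term ++ Term
n ++ Term . Term ++ Term
n ++ Factor . Term ++ Term
n ++ Prim . Term ++ Term
n ++ n . Term ++ Term
n ++ n . Factor ++ Term
n ++ n . Prim ++ Term
n ++ n . x ++ Term
n ++ n . x ++ Factor
n ++ n . x ++ Prim
n ++ n . x ++ x

[Expr [Expr [Expr [Expr [Term [Factor [Prim n]]]] ++ [Term [Factor [Prim n]]]] . [Term [Factor [Prim x]]]] ++ [Term [Factor [Prim x]]]]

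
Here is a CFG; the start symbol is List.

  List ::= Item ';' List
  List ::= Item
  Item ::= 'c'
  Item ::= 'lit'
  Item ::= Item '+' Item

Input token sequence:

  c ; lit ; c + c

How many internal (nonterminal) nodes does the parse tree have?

8

[List [Item c] ; [List [Item lit] ; [List [Item [Item c] + [Item c]]]]]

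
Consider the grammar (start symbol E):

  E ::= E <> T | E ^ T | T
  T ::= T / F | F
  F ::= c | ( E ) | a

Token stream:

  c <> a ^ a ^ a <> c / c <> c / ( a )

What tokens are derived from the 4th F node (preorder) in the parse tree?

a

[E [E [E [E [E [E [T [F c]]] <> [T [F a]]] ^ [T [F a]]] ^ [T [F a]]] <> [T [T [F c]] / [F c]]] <> [T [T [F c]] / [F ( [E [T [F a]]] )]]]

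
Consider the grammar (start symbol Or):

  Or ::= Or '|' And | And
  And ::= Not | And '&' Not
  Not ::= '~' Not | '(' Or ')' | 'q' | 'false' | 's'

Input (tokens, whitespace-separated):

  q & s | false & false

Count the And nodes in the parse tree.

[Or [Or [And [And [Not q]] & [Not s]]] | [And [And [Not false]] & [Not false]]]

4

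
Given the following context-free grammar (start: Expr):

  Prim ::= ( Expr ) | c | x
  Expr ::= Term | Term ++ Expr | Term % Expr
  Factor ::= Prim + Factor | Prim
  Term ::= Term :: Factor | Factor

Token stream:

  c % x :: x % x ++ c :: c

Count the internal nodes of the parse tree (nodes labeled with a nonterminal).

[Expr [Term [Factor [Prim c]]] % [Expr [Term [Term [Factor [Prim x]]] :: [Factor [Prim x]]] % [Expr [Term [Factor [Prim x]]] ++ [Expr [Term [Term [Factor [Prim c]]] :: [Factor [Prim c]]]]]]]

22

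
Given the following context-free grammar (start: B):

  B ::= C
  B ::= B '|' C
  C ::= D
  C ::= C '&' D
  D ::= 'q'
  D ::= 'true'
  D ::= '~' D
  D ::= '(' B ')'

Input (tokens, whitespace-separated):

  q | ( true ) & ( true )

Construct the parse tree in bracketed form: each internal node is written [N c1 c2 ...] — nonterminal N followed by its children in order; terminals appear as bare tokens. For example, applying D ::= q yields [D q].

[B [B [C [D q]]] | [C [C [D ( [B [C [D true]]] )]] & [D ( [B [C [D true]]] )]]]

B
B | C
C | C
D | C
q | C
q | C & D
q | D & D
q | ( B ) & D
q | ( C ) & D
q | ( D ) & D
q | ( true ) & D
q | ( true ) & ( B )
q | ( true ) & ( C )
q | ( true ) & ( D )
q | ( true ) & ( true )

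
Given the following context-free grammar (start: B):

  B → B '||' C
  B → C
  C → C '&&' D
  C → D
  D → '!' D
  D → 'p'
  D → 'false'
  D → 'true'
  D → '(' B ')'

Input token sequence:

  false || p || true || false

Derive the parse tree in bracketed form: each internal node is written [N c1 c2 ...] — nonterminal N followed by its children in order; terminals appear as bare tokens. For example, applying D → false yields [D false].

[B [B [B [B [C [D false]]] || [C [D p]]] || [C [D true]]] || [C [D false]]]

B
B || C
B || C || C
B || C || C || C
C || C || C || C
D || C || C || C
false || C || C || C
false || D || C || C
false || p || C || C
false || p || D || C
false || p || true || C
false || p || true || D
false || p || true || false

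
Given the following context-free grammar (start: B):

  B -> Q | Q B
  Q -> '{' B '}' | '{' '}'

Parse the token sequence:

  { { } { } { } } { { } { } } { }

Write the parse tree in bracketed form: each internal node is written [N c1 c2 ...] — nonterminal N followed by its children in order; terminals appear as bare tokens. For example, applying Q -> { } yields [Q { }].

B
Q B
{ B } B
{ Q B } B
{ { } B } B
{ { } Q B } B
{ { } { } B } B
{ { } { } Q } B
{ { } { } { } } B
{ { } { } { } } Q B
{ { } { } { } } { B } B
{ { } { } { } } { Q B } B
{ { } { } { } } { { } B } B
{ { } { } { } } { { } Q } B
{ { } { } { } } { { } { } } B
{ { } { } { } } { { } { } } Q
{ { } { } { } } { { } { } } { }

[B [Q { [B [Q { }] [B [Q { }] [B [Q { }]]]] }] [B [Q { [B [Q { }] [B [Q { }]]] }] [B [Q { }]]]]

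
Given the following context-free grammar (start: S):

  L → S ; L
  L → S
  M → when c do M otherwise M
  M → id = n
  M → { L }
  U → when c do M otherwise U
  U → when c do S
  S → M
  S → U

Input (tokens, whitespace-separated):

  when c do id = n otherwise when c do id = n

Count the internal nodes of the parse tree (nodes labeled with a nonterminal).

6

[S [U when c do [M id = n] otherwise [U when c do [S [M id = n]]]]]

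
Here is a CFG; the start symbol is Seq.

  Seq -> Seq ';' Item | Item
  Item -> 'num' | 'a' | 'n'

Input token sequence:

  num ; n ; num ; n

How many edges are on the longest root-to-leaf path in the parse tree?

[Seq [Seq [Seq [Seq [Item num]] ; [Item n]] ; [Item num]] ; [Item n]]

5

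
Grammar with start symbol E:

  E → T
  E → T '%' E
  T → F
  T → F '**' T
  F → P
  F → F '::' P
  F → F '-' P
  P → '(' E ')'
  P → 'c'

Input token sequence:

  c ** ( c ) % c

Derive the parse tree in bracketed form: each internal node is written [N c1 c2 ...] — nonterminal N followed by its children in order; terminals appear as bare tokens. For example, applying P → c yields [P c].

[E [T [F [P c]] ** [T [F [P ( [E [T [F [P c]]]] )]]]] % [E [T [F [P c]]]]]

E
T % E
F ** T % E
P ** T % E
c ** T % E
c ** F % E
c ** P % E
c ** ( E ) % E
c ** ( T ) % E
c ** ( F ) % E
c ** ( P ) % E
c ** ( c ) % E
c ** ( c ) % T
c ** ( c ) % F
c ** ( c ) % P
c ** ( c ) % c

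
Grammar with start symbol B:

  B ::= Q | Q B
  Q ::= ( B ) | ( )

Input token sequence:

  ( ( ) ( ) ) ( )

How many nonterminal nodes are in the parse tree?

[B [Q ( [B [Q ( )] [B [Q ( )]]] )] [B [Q ( )]]]

8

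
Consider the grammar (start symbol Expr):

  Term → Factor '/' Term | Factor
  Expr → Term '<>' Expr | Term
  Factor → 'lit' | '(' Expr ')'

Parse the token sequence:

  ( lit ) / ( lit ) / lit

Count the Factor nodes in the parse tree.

5

[Expr [Term [Factor ( [Expr [Term [Factor lit]]] )] / [Term [Factor ( [Expr [Term [Factor lit]]] )] / [Term [Factor lit]]]]]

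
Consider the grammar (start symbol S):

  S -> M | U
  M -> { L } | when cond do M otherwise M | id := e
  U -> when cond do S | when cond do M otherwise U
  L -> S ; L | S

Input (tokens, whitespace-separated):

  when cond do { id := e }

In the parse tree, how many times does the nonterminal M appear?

2

[S [U when cond do [S [M { [L [S [M id := e]]] }]]]]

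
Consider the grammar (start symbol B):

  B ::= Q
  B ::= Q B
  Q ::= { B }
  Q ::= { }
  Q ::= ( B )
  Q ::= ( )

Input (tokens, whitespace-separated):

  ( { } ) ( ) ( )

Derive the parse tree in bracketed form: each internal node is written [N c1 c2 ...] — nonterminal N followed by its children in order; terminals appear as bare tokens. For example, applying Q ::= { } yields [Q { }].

B
Q B
( B ) B
( Q ) B
( { } ) B
( { } ) Q B
( { } ) ( ) B
( { } ) ( ) Q
( { } ) ( ) ( )

[B [Q ( [B [Q { }]] )] [B [Q ( )] [B [Q ( )]]]]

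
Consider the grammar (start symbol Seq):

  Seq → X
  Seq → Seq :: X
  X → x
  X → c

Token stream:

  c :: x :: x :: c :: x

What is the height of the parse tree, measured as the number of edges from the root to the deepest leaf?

[Seq [Seq [Seq [Seq [Seq [X c]] :: [X x]] :: [X x]] :: [X c]] :: [X x]]

6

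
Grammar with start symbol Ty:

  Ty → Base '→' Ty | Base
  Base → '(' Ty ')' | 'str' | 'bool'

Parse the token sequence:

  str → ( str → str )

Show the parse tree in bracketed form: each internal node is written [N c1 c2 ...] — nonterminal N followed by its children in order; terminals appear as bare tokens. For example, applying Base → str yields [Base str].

Ty
Base → Ty
str → Ty
str → Base
str → ( Ty )
str → ( Base → Ty )
str → ( str → Ty )
str → ( str → Base )
str → ( str → str )

[Ty [Base str] → [Ty [Base ( [Ty [Base str] → [Ty [Base str]]] )]]]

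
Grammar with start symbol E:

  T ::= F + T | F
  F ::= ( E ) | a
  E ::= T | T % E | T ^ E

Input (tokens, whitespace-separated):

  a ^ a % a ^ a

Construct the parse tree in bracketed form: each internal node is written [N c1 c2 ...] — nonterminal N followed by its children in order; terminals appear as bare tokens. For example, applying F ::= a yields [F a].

[E [T [F a]] ^ [E [T [F a]] % [E [T [F a]] ^ [E [T [F a]]]]]]

E
T ^ E
F ^ E
a ^ E
a ^ T % E
a ^ F % E
a ^ a % E
a ^ a % T ^ E
a ^ a % F ^ E
a ^ a % a ^ E
a ^ a % a ^ T
a ^ a % a ^ F
a ^ a % a ^ a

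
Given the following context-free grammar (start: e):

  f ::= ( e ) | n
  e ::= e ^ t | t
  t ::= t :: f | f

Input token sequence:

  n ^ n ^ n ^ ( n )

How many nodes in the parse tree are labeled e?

[e [e [e [e [t [f n]]] ^ [t [f n]]] ^ [t [f n]]] ^ [t [f ( [e [t [f n]]] )]]]

5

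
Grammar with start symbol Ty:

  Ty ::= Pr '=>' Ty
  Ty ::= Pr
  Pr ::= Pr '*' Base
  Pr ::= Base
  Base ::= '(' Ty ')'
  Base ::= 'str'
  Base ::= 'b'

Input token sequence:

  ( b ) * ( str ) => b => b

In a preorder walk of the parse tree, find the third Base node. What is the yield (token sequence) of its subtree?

[Ty [Pr [Pr [Base ( [Ty [Pr [Base b]]] )]] * [Base ( [Ty [Pr [Base str]]] )]] => [Ty [Pr [Base b]] => [Ty [Pr [Base b]]]]]

( str )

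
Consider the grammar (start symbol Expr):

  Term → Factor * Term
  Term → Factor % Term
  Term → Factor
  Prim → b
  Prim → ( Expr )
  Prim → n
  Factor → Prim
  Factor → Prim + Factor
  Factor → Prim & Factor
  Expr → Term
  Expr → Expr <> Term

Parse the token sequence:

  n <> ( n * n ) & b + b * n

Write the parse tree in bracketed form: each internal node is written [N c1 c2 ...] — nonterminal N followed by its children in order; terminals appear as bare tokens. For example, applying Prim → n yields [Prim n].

Expr
Expr <> Term
Term <> Term
Factor <> Term
Prim <> Term
n <> Term
n <> Factor * Term
n <> Prim & Factor * Term
n <> ( Expr ) & Factor * Term
n <> ( Term ) & Factor * Term
n <> ( Factor * Term ) & Factor * Term
n <> ( Prim * Term ) & Factor * Term
n <> ( n * Term ) & Factor * Term
n <> ( n * Factor ) & Factor * Term
n <> ( n * Prim ) & Factor * Term
n <> ( n * n ) & Factor * Term
n <> ( n * n ) & Prim + Factor * Term
n <> ( n * n ) & b + Factor * Term
n <> ( n * n ) & b + Prim * Term
n <> ( n * n ) & b + b * Term
n <> ( n * n ) & b + b * Factor
n <> ( n * n ) & b + b * Prim
n <> ( n * n ) & b + b * n

[Expr [Expr [Term [Factor [Prim n]]]] <> [Term [Factor [Prim ( [Expr [Term [Factor [Prim n]] * [Term [Factor [Prim n]]]]] )] & [Factor [Prim b] + [Factor [Prim b]]]] * [Term [Factor [Prim n]]]]]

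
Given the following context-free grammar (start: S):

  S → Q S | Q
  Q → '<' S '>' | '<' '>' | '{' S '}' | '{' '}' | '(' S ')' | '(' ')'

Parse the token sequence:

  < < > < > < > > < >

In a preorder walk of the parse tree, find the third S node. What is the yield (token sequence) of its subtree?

< > < >

[S [Q < [S [Q < >] [S [Q < >] [S [Q < >]]]] >] [S [Q < >]]]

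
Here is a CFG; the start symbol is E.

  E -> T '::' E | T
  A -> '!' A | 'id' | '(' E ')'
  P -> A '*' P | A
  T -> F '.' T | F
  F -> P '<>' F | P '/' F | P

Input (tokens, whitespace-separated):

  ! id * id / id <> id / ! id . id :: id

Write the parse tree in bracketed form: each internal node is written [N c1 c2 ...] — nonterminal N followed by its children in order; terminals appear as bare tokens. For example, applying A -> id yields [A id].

[E [T [F [P [A ! [A id]] * [P [A id]]] / [F [P [A id]] <> [F [P [A id]] / [F [P [A ! [A id]]]]]]] . [T [F [P [A id]]]]] :: [E [T [F [P [A id]]]]]]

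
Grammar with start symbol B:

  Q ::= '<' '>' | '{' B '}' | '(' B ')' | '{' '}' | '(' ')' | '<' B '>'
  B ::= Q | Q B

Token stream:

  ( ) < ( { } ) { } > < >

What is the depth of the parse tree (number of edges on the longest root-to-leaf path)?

[B [Q ( )] [B [Q < [B [Q ( [B [Q { }]] )] [B [Q { }]]] >] [B [Q < >]]]]

7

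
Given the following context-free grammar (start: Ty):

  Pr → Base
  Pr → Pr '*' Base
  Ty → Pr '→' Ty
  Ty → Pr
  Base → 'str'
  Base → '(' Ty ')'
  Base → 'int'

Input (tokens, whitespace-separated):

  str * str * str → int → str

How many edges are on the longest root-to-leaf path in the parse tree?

5

[Ty [Pr [Pr [Pr [Base str]] * [Base str]] * [Base str]] → [Ty [Pr [Base int]] → [Ty [Pr [Base str]]]]]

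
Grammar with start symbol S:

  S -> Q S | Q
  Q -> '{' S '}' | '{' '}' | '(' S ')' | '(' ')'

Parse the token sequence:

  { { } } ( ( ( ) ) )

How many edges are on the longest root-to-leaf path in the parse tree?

7

[S [Q { [S [Q { }]] }] [S [Q ( [S [Q ( [S [Q ( )]] )]] )]]]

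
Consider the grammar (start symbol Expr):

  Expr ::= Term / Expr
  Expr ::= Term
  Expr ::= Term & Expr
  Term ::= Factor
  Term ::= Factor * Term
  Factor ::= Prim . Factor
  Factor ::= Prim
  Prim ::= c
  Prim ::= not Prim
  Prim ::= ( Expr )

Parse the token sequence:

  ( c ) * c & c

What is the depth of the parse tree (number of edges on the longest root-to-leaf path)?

[Expr [Term [Factor [Prim ( [Expr [Term [Factor [Prim c]]]] )]] * [Term [Factor [Prim c]]]] & [Expr [Term [Factor [Prim c]]]]]

8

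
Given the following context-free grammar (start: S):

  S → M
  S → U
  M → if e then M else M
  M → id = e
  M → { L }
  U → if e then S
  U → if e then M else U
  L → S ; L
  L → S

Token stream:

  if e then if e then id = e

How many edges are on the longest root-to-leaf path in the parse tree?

6

[S [U if e then [S [U if e then [S [M id = e]]]]]]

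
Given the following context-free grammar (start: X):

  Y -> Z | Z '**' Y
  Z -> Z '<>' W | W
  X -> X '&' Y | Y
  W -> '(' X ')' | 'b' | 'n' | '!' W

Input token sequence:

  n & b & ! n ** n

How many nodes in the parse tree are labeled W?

5

[X [X [X [Y [Z [W n]]]] & [Y [Z [W b]]]] & [Y [Z [W ! [W n]]] ** [Y [Z [W n]]]]]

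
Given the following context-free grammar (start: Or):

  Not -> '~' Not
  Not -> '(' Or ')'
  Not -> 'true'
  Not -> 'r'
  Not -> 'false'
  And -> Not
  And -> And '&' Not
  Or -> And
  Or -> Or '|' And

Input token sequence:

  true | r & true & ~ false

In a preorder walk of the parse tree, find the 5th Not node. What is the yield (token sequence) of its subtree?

false

[Or [Or [And [Not true]]] | [And [And [And [Not r]] & [Not true]] & [Not ~ [Not false]]]]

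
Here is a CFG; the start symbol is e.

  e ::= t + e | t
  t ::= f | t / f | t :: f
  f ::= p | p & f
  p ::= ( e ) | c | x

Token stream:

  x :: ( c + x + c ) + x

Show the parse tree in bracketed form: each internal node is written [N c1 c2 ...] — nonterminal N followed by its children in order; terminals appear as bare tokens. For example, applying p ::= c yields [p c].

e
t + e
t :: f + e
f :: f + e
p :: f + e
x :: f + e
x :: p + e
x :: ( e ) + e
x :: ( t + e ) + e
x :: ( f + e ) + e
x :: ( p + e ) + e
x :: ( c + e ) + e
x :: ( c + t + e ) + e
x :: ( c + f + e ) + e
x :: ( c + p + e ) + e
x :: ( c + x + e ) + e
x :: ( c + x + t ) + e
x :: ( c + x + f ) + e
x :: ( c + x + p ) + e
x :: ( c + x + c ) + e
x :: ( c + x + c ) + t
x :: ( c + x + c ) + f
x :: ( c + x + c ) + p
x :: ( c + x + c ) + x

[e [t [t [f [p x]]] :: [f [p ( [e [t [f [p c]]] + [e [t [f [p x]]] + [e [t [f [p c]]]]]] )]]] + [e [t [f [p x]]]]]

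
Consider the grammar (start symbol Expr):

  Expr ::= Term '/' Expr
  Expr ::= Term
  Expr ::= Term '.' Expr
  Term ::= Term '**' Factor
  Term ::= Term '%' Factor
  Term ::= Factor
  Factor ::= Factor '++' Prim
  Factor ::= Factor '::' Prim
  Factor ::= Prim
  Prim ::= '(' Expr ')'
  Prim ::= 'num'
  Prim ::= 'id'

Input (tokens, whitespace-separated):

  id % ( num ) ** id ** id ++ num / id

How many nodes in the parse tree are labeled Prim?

[Expr [Term [Term [Term [Term [Factor [Prim id]]] % [Factor [Prim ( [Expr [Term [Factor [Prim num]]]] )]]] ** [Factor [Prim id]]] ** [Factor [Factor [Prim id]] ++ [Prim num]]] / [Expr [Term [Factor [Prim id]]]]]

7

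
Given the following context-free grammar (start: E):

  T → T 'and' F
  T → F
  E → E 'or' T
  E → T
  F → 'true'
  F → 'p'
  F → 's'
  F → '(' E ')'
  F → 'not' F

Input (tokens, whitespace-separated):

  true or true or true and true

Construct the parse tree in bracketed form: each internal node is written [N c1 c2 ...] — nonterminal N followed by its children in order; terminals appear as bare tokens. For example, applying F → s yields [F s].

E
E or T
E or T or T
T or T or T
F or T or T
true or T or T
true or F or T
true or true or T
true or true or T and F
true or true or F and F
true or true or true and F
true or true or true and true

[E [E [E [T [F true]]] or [T [F true]]] or [T [T [F true]] and [F true]]]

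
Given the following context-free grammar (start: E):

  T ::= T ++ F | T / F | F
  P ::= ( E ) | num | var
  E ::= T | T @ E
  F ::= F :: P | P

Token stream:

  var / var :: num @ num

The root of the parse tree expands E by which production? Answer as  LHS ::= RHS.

[E [T [T [F [P var]]] / [F [F [P var]] :: [P num]]] @ [E [T [F [P num]]]]]

E ::= T @ E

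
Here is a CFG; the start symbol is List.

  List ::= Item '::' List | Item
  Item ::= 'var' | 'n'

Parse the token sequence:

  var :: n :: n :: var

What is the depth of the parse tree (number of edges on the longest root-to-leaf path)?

5

[List [Item var] :: [List [Item n] :: [List [Item n] :: [List [Item var]]]]]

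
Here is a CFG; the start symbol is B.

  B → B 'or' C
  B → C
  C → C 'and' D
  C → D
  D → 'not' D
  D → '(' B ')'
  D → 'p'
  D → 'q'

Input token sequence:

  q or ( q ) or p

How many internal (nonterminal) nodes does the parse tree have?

12

[B [B [B [C [D q]]] or [C [D ( [B [C [D q]]] )]]] or [C [D p]]]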